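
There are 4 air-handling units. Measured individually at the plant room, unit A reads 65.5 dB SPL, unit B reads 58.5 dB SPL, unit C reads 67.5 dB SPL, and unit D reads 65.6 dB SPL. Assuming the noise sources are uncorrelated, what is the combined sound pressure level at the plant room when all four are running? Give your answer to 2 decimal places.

71.31 dB SPL

Incoherent sources sum as intensities:
L_total = 10·log₁₀(10^(65.5/10) + 10^(58.5/10) + 10^(67.5/10) + 10^(65.6/10)) = 10·log₁₀(13510000) = 71.31 dB SPL.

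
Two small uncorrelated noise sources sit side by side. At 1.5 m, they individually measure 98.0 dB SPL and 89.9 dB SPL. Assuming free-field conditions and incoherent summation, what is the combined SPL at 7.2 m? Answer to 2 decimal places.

Combined at 1.5 m: 10·log₁₀(10^(98.0/10)+10^(89.9/10)) = 98.625 dB SPL.
Then apply −20·log₁₀(7.2/1.5) = -13.625 dB → 85.00 dB SPL.

85.00 dB SPL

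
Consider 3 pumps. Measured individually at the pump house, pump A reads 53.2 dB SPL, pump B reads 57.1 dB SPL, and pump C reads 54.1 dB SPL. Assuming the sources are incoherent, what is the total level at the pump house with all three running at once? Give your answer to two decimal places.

59.91 dB SPL

Add the sources as powers (linear), then convert back to dB:
L_total = 10·log₁₀(10^(53.2/10) + 10^(57.1/10) + 10^(54.1/10)) = 10·log₁₀(978800) = 59.91 dB SPL.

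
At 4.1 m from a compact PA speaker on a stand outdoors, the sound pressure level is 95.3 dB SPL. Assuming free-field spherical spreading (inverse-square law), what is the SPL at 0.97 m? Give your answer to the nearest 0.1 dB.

107.8 dB SPL

Inverse-square spreading gives ΔL = −20·log₁₀(d₂/d₁).
ΔL = −20·log₁₀(0.97/4.1) = 12.52 dB, so L₂ = 95.3 + (12.52) = 107.8 dB SPL.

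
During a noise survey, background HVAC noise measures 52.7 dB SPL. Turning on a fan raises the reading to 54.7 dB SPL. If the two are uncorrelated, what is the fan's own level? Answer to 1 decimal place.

50.4 dB SPL

Subtract intensities: L_src = 10·log₁₀(10^(L_total/10) − 10^(L_bg/10)).
L_src = 10·log₁₀(10^(54.7/10) − 10^(52.7/10)) = 10·log₁₀(108900) = 50.4 dB SPL.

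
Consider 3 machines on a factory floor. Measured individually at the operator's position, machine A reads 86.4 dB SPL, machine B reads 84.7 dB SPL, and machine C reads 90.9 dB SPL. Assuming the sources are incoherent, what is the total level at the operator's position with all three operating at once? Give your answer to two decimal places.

92.93 dB SPL

Add the sources as powers (linear), then convert back to dB:
L_total = 10·log₁₀(10^(86.4/10) + 10^(84.7/10) + 10^(90.9/10)) = 10·log₁₀(1962000000) = 92.93 dB SPL.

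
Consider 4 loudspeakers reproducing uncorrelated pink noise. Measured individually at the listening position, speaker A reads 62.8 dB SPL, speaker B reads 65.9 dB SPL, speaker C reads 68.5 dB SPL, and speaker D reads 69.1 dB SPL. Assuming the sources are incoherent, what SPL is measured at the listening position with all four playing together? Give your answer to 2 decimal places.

73.22 dB SPL

Uncorrelated sources add in intensity (power), not in dB.
L_total = 10·log₁₀(10^(62.8/10) + 10^(65.9/10) + 10^(68.5/10) + 10^(69.1/10)) = 10·log₁₀(21000000) = 73.22 dB SPL.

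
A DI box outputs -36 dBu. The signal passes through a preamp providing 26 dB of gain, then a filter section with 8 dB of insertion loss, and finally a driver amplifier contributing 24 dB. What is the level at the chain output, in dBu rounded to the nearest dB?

+6 dBu

Cascaded gains and losses add directly in dB.
-36 + 26 − 8 + 24 = +6 dBu.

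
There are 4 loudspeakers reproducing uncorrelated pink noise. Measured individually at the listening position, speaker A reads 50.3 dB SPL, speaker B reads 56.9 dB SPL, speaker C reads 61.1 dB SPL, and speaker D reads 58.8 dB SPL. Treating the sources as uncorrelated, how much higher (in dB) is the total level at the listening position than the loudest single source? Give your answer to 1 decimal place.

Add the sources as powers (linear), then convert back to dB:
L_total = 10·log₁₀(10^(50.3/10) + 10^(56.9/10) + 10^(61.1/10) + 10^(58.8/10)) = 64.22 dB SPL.
Excess over the loudest (61.1 dB): 64.22 − 61.1 = 3.1 dB.

3.1 dB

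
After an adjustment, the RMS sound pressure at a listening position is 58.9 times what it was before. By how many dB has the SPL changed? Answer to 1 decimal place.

SPL change from a pressure ratio uses the 20·log₁₀ form:
20·log₁₀(58.9) = 35.4 dB.

35.4 dB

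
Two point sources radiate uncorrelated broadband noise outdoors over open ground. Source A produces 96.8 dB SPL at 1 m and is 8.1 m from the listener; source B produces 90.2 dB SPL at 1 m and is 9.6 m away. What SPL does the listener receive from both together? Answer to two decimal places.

At the listener: L_A = 96.8 − 20·log₁₀(8.1) = 78.630 dB; L_B = 90.2 − 20·log₁₀(9.6) = 70.555 dB.
Combined: 10·log₁₀(10^(78.630/10)+10^(70.555/10)) = 79.26 dB SPL.

79.26 dB SPL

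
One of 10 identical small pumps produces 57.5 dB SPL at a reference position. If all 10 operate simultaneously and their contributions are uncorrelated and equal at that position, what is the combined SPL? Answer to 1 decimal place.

10 equal incoherent sources raise the level by 10·log₁₀(10) = 10.00 dB.
L_total = 57.5 + 10.00 = 67.5 dB SPL.

67.5 dB SPL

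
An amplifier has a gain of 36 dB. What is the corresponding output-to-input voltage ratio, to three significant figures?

Voltage ratio = 10^(dB/20).
10^(36/20) = 10^(1.800) = 63.1.

63.1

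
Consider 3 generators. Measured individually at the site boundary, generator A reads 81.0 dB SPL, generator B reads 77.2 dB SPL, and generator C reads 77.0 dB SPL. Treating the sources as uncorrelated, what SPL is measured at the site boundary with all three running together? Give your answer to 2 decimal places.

83.59 dB SPL

Uncorrelated sources add in intensity (power), not in dB.
L_total = 10·log₁₀(10^(81.0/10) + 10^(77.2/10) + 10^(77.0/10)) = 10·log₁₀(228500000) = 83.59 dB SPL.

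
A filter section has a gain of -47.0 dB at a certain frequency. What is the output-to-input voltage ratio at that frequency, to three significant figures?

Voltage ratio = 10^(dB/20).
10^(-47.0/20) = 10^(-2.350) = 0.00447.

0.00447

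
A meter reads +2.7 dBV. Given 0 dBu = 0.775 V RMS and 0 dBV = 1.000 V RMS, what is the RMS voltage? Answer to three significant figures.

1.36 V

V = 1.000 V × 10^(+2.7/20).
= 1.000 × 1.365 = 1.36 V.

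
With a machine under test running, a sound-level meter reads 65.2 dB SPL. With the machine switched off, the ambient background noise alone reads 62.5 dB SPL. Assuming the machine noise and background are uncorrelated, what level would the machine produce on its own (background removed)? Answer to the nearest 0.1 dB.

61.9 dB SPL

Subtract intensities: L_src = 10·log₁₀(10^(L_total/10) − 10^(L_bg/10)).
L_src = 10·log₁₀(10^(65.2/10) − 10^(62.5/10)) = 10·log₁₀(1533000) = 61.9 dB SPL.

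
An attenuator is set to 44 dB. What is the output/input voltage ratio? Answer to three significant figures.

Voltage ratio = 10^(dB/20).
10^(-44/20) = 10^(-2.200) = 0.00631.

0.00631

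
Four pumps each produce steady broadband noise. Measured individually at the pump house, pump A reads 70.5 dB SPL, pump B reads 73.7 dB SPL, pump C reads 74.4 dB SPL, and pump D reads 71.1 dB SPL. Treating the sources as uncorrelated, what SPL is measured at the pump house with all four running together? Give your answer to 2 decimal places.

78.76 dB SPL

Add the sources as powers (linear), then convert back to dB:
L_total = 10·log₁₀(10^(70.5/10) + 10^(73.7/10) + 10^(74.4/10) + 10^(71.1/10)) = 10·log₁₀(75090000) = 78.76 dB SPL.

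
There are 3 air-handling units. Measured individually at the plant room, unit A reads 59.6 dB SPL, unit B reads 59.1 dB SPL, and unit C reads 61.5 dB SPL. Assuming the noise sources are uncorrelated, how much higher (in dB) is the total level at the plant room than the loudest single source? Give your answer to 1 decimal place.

Incoherent sources sum as intensities:
L_total = 10·log₁₀(10^(59.6/10) + 10^(59.1/10) + 10^(61.5/10)) = 64.97 dB SPL.
Excess over the loudest (61.5 dB): 64.97 − 61.5 = 3.5 dB.

3.5 dB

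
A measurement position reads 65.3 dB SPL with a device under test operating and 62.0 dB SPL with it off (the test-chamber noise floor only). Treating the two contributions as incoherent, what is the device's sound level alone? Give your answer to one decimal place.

Subtract intensities: L_src = 10·log₁₀(10^(L_total/10) − 10^(L_bg/10)).
L_src = 10·log₁₀(10^(65.3/10) − 10^(62.0/10)) = 10·log₁₀(1804000) = 62.6 dB SPL.

62.6 dB SPL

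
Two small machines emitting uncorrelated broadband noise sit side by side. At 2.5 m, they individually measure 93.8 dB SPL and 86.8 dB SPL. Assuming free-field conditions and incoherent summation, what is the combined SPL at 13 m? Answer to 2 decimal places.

80.27 dB SPL

Combined at 2.5 m: 10·log₁₀(10^(93.8/10)+10^(86.8/10)) = 94.590 dB SPL.
Then apply −20·log₁₀(13/2.5) = -14.320 dB → 80.27 dB SPL.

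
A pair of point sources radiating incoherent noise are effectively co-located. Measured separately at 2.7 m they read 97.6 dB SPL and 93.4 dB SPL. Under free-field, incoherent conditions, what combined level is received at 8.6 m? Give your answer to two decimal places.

Combined at 2.7 m: 10·log₁₀(10^(97.6/10)+10^(93.4/10)) = 98.999 dB SPL.
Then apply −20·log₁₀(8.6/2.7) = -10.063 dB → 88.94 dB SPL.

88.94 dB SPL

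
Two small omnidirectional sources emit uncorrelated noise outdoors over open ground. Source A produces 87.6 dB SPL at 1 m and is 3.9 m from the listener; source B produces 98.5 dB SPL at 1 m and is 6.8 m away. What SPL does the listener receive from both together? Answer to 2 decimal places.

82.81 dB SPL

At the listener: L_A = 87.6 − 20·log₁₀(3.9) = 75.779 dB; L_B = 98.5 − 20·log₁₀(6.8) = 81.850 dB.
Combined: 10·log₁₀(10^(75.779/10)+10^(81.850/10)) = 82.81 dB SPL.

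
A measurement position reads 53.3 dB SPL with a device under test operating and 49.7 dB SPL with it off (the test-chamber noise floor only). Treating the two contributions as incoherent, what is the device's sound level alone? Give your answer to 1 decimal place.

50.8 dB SPL

Background correction is a power subtraction:
L_src = 10·log₁₀(10^(53.3/10) − 10^(49.7/10)) = 10·log₁₀(120500) = 50.8 dB SPL.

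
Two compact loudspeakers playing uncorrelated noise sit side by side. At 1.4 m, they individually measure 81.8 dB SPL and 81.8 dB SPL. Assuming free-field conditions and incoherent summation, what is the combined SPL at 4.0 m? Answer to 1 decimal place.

Combined at 1.4 m: 10·log₁₀(10^(81.8/10)+10^(81.8/10)) = 84.81 dB SPL.
Then apply −20·log₁₀(4.0/1.4) = -9.12 dB → 75.7 dB SPL.

75.7 dB SPL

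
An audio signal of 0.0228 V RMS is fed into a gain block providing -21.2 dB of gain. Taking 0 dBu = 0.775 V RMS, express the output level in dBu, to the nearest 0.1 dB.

-51.8 dBu

Input level: 20·log₁₀(0.0228/0.775) = -30.63 dBu.
Output: -30.63 − 21.2 = -51.8 dBu.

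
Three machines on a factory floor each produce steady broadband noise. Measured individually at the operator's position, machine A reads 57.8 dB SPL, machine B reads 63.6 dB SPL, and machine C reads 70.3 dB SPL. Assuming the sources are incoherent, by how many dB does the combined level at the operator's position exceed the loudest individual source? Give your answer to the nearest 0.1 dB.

1.0 dB

Add the sources as powers (linear), then convert back to dB:
L_total = 10·log₁₀(10^(57.8/10) + 10^(63.6/10) + 10^(70.3/10)) = 71.34 dB SPL.
Excess over the loudest (70.3 dB): 71.34 − 70.3 = 1.0 dB.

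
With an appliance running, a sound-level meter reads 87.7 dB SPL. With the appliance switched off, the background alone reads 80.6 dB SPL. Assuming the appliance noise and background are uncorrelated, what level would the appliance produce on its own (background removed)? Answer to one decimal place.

86.8 dB SPL

Background correction is a power subtraction:
L_src = 10·log₁₀(10^(87.7/10) − 10^(80.6/10)) = 10·log₁₀(474000000) = 86.8 dB SPL.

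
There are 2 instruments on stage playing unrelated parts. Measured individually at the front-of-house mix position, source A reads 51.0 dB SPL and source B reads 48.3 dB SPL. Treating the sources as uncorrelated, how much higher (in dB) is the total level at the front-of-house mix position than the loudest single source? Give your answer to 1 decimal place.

Uncorrelated sources add in intensity (power), not in dB.
L_total = 10·log₁₀(10^(51.0/10) + 10^(48.3/10)) = 52.87 dB SPL.
Excess over the loudest (51.0 dB): 52.87 − 51.0 = 1.9 dB.

1.9 dB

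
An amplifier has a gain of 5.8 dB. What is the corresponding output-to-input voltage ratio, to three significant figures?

1.95

Voltage ratio = 10^(dB/20).
10^(5.8/20) = 10^(0.2900) = 1.95.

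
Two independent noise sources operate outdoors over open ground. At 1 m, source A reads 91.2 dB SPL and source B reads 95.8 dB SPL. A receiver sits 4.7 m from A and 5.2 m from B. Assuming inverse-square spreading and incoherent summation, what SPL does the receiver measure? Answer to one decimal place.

At the listener: L_A = 91.2 − 20·log₁₀(4.7) = 77.76 dB; L_B = 95.8 − 20·log₁₀(5.2) = 81.48 dB.
Combined: 10·log₁₀(10^(77.76/10)+10^(81.48/10)) = 83.0 dB SPL.

83.0 dB SPL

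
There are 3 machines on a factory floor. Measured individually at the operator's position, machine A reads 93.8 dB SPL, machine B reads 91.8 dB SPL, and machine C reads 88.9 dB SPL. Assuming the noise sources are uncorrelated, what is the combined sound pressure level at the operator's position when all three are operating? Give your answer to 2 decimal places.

Add the sources as powers (linear), then convert back to dB:
L_total = 10·log₁₀(10^(93.8/10) + 10^(91.8/10) + 10^(88.9/10)) = 10·log₁₀(4689000000) = 96.71 dB SPL.

96.71 dB SPL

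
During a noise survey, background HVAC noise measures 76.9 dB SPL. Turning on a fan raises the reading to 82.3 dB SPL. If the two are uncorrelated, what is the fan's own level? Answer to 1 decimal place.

Remove the background by subtracting linear intensities:
L_src = 10·log₁₀(10^(82.3/10) − 10^(76.9/10)) = 10·log₁₀(120800000) = 80.8 dB SPL.

80.8 dB SPL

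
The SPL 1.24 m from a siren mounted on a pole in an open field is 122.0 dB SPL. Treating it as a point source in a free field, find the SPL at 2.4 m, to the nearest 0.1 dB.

Inverse-square spreading gives ΔL = −20·log₁₀(d₂/d₁).
ΔL = −20·log₁₀(2.4/1.24) = -5.74 dB, so L₂ = 122.0 + (-5.74) = 116.3 dB SPL.

116.3 dB SPL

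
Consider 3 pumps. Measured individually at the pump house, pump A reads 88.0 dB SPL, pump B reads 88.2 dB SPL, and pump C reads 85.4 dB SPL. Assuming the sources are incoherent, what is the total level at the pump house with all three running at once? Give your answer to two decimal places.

Add the sources as powers (linear), then convert back to dB:
L_total = 10·log₁₀(10^(88.0/10) + 10^(88.2/10) + 10^(85.4/10)) = 10·log₁₀(1638000000) = 92.14 dB SPL.

92.14 dB SPL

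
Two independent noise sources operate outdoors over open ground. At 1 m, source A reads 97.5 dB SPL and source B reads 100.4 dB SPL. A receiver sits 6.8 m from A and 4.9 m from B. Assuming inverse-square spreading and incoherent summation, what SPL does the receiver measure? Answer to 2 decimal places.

At the listener: L_A = 97.5 − 20·log₁₀(6.8) = 80.850 dB; L_B = 100.4 − 20·log₁₀(4.9) = 86.596 dB.
Combined: 10·log₁₀(10^(80.850/10)+10^(86.596/10)) = 87.62 dB SPL.

87.62 dB SPL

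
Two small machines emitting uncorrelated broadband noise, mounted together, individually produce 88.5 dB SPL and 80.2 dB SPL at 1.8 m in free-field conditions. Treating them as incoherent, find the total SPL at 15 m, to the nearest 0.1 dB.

Combined at 1.8 m: 10·log₁₀(10^(88.5/10)+10^(80.2/10)) = 89.10 dB SPL.
Then apply −20·log₁₀(15/1.8) = -18.42 dB → 70.7 dB SPL.

70.7 dB SPL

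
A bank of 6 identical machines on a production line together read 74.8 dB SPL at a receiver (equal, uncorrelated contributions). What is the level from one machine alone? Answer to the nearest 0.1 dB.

6 equal incoherent sources add 10·log₁₀(6) = 7.78 dB over one source.
L_one = 74.8 − 7.78 = 67.0 dB SPL.

67.0 dB SPL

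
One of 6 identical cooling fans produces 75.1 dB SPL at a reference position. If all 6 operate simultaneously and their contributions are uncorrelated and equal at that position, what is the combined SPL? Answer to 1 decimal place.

6 equal incoherent sources raise the level by 10·log₁₀(6) = 7.78 dB.
L_total = 75.1 + 7.78 = 82.9 dB SPL.

82.9 dB SPL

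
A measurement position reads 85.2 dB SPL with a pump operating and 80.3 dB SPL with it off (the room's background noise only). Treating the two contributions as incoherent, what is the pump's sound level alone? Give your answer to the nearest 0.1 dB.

Remove the background by subtracting linear intensities:
L_src = 10·log₁₀(10^(85.2/10) − 10^(80.3/10)) = 10·log₁₀(224000000) = 83.5 dB SPL.

83.5 dB SPL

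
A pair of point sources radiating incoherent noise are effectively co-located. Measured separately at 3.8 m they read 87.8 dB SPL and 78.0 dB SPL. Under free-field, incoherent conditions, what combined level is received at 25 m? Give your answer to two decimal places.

71.87 dB SPL

Combined at 3.8 m: 10·log₁₀(10^(87.8/10)+10^(78.0/10)) = 88.232 dB SPL.
Then apply −20·log₁₀(25/3.8) = -16.363 dB → 71.87 dB SPL.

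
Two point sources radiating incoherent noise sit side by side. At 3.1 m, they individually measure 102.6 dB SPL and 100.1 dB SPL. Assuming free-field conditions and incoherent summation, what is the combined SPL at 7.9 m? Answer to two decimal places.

96.41 dB SPL

Combined at 3.1 m: 10·log₁₀(10^(102.6/10)+10^(100.1/10)) = 104.538 dB SPL.
Then apply −20·log₁₀(7.9/3.1) = -8.125 dB → 96.41 dB SPL.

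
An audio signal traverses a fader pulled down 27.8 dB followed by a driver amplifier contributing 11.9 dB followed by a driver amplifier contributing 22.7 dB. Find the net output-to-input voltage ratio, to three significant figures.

Net gain = (−27.8) + 11.9 + 22.7 = 6.8 dB.
Voltage ratio = 10^(6.8/20) = 2.19.

2.19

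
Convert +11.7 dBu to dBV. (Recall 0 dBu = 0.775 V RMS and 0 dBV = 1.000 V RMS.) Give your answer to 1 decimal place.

The offset between the scales is 20·log₁₀(0.775/1.000) = −2.214 dB.
So dBV = +11.7 − 2.214 = +9.5 dBV.

+9.5 dBV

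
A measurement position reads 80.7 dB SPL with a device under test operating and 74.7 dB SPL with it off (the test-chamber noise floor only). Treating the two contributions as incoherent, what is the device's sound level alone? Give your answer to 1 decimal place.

79.4 dB SPL

Remove the background by subtracting linear intensities:
L_src = 10·log₁₀(10^(80.7/10) − 10^(74.7/10)) = 10·log₁₀(87980000) = 79.4 dB SPL.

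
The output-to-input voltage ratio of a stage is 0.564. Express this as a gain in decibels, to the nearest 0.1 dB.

-5.0 dB

Voltage is an amplitude quantity, so gain = 20·log₁₀(V_out/V_in).
20·log₁₀(0.564) = -5.0 dB.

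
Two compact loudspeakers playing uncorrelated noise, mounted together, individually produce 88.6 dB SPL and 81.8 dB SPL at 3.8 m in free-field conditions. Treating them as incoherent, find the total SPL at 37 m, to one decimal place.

69.7 dB SPL

Combined at 3.8 m: 10·log₁₀(10^(88.6/10)+10^(81.8/10)) = 89.42 dB SPL.
Then apply −20·log₁₀(37/3.8) = -19.77 dB → 69.7 dB SPL.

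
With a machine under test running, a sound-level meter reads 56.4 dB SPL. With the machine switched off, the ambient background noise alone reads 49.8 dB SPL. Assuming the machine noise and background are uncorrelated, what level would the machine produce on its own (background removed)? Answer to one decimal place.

55.3 dB SPL

Remove the background by subtracting linear intensities:
L_src = 10·log₁₀(10^(56.4/10) − 10^(49.8/10)) = 10·log₁₀(341000) = 55.3 dB SPL.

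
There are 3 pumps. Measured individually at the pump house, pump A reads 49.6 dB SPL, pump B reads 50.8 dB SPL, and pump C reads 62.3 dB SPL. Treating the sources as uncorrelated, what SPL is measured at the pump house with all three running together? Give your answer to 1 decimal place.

62.8 dB SPL

Uncorrelated sources add in intensity (power), not in dB.
L_total = 10·log₁₀(10^(49.6/10) + 10^(50.8/10) + 10^(62.3/10)) = 10·log₁₀(1910000) = 62.8 dB SPL.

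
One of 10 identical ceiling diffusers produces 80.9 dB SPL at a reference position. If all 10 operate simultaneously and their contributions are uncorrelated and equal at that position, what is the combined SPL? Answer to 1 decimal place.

10 equal incoherent sources raise the level by 10·log₁₀(10) = 10.00 dB.
L_total = 80.9 + 10.00 = 90.9 dB SPL.

90.9 dB SPL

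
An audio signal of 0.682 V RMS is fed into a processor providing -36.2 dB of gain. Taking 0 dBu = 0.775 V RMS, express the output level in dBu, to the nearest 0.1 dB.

Input level: 20·log₁₀(0.682/0.775) = -1.11 dBu.
Output: -1.11 − 36.2 = -37.3 dBu.

-37.3 dBu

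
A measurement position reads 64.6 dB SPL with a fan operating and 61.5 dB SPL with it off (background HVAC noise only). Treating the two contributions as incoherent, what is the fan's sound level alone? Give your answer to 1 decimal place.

Remove the background by subtracting linear intensities:
L_src = 10·log₁₀(10^(64.6/10) − 10^(61.5/10)) = 10·log₁₀(1471000) = 61.7 dB SPL.

61.7 dB SPL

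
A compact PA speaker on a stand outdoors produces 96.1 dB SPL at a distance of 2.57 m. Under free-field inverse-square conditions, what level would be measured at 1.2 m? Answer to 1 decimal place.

102.7 dB SPL

Inverse-square spreading gives ΔL = −20·log₁₀(d₂/d₁).
ΔL = −20·log₁₀(1.2/2.57) = 6.62 dB, so L₂ = 96.1 + (6.62) = 102.7 dB SPL.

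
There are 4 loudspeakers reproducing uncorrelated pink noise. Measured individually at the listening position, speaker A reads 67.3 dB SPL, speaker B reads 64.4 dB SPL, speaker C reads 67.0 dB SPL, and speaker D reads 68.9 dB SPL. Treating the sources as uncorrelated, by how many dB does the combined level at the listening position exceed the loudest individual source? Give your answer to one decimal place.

4.3 dB

Incoherent sources sum as intensities:
L_total = 10·log₁₀(10^(67.3/10) + 10^(64.4/10) + 10^(67.0/10) + 10^(68.9/10)) = 73.20 dB SPL.
Excess over the loudest (68.9 dB): 73.20 − 68.9 = 4.3 dB.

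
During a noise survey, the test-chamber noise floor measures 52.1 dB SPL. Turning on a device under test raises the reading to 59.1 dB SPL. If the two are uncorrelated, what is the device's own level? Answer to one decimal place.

Background correction is a power subtraction:
L_src = 10·log₁₀(10^(59.1/10) − 10^(52.1/10)) = 10·log₁₀(650600) = 58.1 dB SPL.

58.1 dB SPL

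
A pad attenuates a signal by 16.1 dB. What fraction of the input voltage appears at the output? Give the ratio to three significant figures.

Voltage ratio = 10^(dB/20).
10^(-16.1/20) = 10^(-0.8050) = 0.157.

0.157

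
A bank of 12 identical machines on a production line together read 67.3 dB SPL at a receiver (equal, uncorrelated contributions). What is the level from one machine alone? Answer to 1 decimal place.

12 equal incoherent sources add 10·log₁₀(12) = 10.79 dB over one source.
L_one = 67.3 − 10.79 = 56.5 dB SPL.

56.5 dB SPL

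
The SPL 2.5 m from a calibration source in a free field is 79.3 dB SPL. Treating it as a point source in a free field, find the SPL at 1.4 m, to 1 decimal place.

Free-field point source: level drops by 20·log₁₀ of the distance ratio.
ΔL = −20·log₁₀(1.4/2.5) = 5.04 dB, so L₂ = 79.3 + (5.04) = 84.3 dB SPL.

84.3 dB SPL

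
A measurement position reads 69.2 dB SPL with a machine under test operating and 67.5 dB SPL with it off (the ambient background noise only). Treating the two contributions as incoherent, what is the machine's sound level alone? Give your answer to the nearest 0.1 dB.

Remove the background by subtracting linear intensities:
L_src = 10·log₁₀(10^(69.2/10) − 10^(67.5/10)) = 10·log₁₀(2694000) = 64.3 dB SPL.

64.3 dB SPL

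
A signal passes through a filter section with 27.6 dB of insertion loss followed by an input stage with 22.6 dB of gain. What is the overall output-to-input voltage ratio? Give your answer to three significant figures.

0.562

Net gain = (−27.6) + 22.6 = -5.0 dB.
Voltage ratio = 10^(-5.0/20) = 0.562.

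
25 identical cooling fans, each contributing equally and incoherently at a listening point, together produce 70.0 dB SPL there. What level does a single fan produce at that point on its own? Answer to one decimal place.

25 equal incoherent sources add 10·log₁₀(25) = 13.98 dB over one source.
L_one = 70.0 − 13.98 = 56.0 dB SPL.

56.0 dB SPL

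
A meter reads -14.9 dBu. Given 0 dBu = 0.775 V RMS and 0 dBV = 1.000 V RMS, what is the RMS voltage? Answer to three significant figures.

0.139 V

V = 0.775 V × 10^(-14.9/20).
= 0.775 × 0.1799 = 0.139 V.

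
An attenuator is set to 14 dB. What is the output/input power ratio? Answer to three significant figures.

0.0398

Power ratio = 10^(dB/10).
10^(-14/10) = 10^(-1.400) = 0.0398.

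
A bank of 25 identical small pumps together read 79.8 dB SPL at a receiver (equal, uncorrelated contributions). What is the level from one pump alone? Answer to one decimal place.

65.8 dB SPL

25 equal incoherent sources add 10·log₁₀(25) = 13.98 dB over one source.
L_one = 79.8 − 13.98 = 65.8 dB SPL.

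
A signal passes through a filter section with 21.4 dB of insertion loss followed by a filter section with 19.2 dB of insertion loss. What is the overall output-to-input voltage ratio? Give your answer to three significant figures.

Net gain = (−21.4) + (−19.2) = -40.6 dB.
Voltage ratio = 10^(-40.6/20) = 0.00933.

0.00933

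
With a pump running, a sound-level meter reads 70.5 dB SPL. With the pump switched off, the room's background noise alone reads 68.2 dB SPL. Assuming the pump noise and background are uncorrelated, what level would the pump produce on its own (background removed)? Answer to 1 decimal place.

Background correction is a power subtraction:
L_src = 10·log₁₀(10^(70.5/10) − 10^(68.2/10)) = 10·log₁₀(4613000) = 66.6 dB SPL.

66.6 dB SPL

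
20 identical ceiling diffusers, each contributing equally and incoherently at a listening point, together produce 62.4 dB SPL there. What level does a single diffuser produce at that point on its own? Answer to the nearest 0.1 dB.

20 equal incoherent sources add 10·log₁₀(20) = 13.01 dB over one source.
L_one = 62.4 − 13.01 = 49.4 dB SPL.

49.4 dB SPL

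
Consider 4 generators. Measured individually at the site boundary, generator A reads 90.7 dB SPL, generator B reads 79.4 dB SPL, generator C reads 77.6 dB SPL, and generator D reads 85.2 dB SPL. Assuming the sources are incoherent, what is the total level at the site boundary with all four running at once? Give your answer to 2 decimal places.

92.18 dB SPL

Uncorrelated sources add in intensity (power), not in dB.
L_total = 10·log₁₀(10^(90.7/10) + 10^(79.4/10) + 10^(77.6/10) + 10^(85.2/10)) = 10·log₁₀(1651000000) = 92.18 dB SPL.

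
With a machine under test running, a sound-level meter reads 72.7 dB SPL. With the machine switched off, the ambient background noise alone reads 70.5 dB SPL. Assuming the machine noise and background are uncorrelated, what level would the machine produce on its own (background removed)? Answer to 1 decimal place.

Background correction is a power subtraction:
L_src = 10·log₁₀(10^(72.7/10) − 10^(70.5/10)) = 10·log₁₀(7401000) = 68.7 dB SPL.

68.7 dB SPL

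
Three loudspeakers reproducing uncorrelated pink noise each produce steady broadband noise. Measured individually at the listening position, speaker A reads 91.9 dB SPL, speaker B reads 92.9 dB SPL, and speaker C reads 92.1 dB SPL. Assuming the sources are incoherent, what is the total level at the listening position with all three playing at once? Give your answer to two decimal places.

97.09 dB SPL

Incoherent sources sum as intensities:
L_total = 10·log₁₀(10^(91.9/10) + 10^(92.9/10) + 10^(92.1/10)) = 10·log₁₀(5120000000) = 97.09 dB SPL.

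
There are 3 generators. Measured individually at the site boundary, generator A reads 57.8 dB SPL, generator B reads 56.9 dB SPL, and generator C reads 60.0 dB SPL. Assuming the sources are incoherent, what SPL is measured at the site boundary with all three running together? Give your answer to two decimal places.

63.21 dB SPL

Incoherent sources sum as intensities:
L_total = 10·log₁₀(10^(57.8/10) + 10^(56.9/10) + 10^(60.0/10)) = 10·log₁₀(2092000) = 63.21 dB SPL.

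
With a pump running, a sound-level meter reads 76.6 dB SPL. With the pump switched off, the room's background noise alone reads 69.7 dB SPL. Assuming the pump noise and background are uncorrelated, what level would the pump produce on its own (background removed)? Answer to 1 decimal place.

Remove the background by subtracting linear intensities:
L_src = 10·log₁₀(10^(76.6/10) − 10^(69.7/10)) = 10·log₁₀(36380000) = 75.6 dB SPL.

75.6 dB SPL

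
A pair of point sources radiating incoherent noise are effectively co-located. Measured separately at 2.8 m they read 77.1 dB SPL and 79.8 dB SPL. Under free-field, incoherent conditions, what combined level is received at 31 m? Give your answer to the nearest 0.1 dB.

60.8 dB SPL

Combined at 2.8 m: 10·log₁₀(10^(77.1/10)+10^(79.8/10)) = 81.67 dB SPL.
Then apply −20·log₁₀(31/2.8) = -20.88 dB → 60.8 dB SPL.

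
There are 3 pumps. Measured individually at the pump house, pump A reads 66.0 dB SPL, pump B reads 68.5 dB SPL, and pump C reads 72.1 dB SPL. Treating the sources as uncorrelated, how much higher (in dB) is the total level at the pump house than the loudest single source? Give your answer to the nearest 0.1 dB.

Add the sources as powers (linear), then convert back to dB:
L_total = 10·log₁₀(10^(66.0/10) + 10^(68.5/10) + 10^(72.1/10)) = 74.36 dB SPL.
Excess over the loudest (72.1 dB): 74.36 − 72.1 = 2.3 dB.

2.3 dB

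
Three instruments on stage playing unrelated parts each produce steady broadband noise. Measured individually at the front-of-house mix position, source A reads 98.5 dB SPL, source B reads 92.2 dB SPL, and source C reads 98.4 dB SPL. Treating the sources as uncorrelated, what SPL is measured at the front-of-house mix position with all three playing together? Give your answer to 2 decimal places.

Add the sources as powers (linear), then convert back to dB:
L_total = 10·log₁₀(10^(98.5/10) + 10^(92.2/10) + 10^(98.4/10)) = 10·log₁₀(15657000000) = 101.95 dB SPL.

101.95 dB SPL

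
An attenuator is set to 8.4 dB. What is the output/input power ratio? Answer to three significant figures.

0.145

Power ratio = 10^(dB/10).
10^(-8.4/10) = 10^(-0.8400) = 0.145.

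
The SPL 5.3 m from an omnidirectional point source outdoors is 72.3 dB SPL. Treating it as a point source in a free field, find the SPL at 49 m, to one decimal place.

53.0 dB SPL

Free-field point source: level drops by 20·log₁₀ of the distance ratio.
ΔL = −20·log₁₀(49/5.3) = -19.32 dB, so L₂ = 72.3 + (-19.32) = 53.0 dB SPL.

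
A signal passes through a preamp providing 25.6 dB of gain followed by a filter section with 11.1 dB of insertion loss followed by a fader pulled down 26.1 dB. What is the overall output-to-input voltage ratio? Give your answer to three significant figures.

Net gain = 25.6 + (−11.1) + (−26.1) = -11.6 dB.
Voltage ratio = 10^(-11.6/20) = 0.263.

0.263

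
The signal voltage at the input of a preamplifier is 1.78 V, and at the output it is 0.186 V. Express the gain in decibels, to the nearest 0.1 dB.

For a voltage ratio, dB = 20·log₁₀(V₂/V₁).
20·log₁₀(0.186/1.78) = 20·log₁₀(0.1045) = -19.6 dB.

-19.6 dB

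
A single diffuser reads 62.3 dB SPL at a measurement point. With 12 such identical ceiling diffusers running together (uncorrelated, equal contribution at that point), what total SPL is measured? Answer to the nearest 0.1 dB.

12 equal incoherent sources raise the level by 10·log₁₀(12) = 10.79 dB.
L_total = 62.3 + 10.79 = 73.1 dB SPL.

73.1 dB SPL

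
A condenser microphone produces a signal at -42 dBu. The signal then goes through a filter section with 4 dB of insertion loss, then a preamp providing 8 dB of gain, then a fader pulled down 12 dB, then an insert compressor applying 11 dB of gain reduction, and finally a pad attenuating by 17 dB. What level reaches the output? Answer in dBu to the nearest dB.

-78 dBu

Cascaded gains and losses add directly in dB.
-42 − 4 + 8 − 12 − 11 − 17 = -78 dBu.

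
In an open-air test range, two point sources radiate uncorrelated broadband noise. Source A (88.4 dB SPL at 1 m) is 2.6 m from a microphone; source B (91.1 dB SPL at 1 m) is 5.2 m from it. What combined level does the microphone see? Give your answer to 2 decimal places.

81.76 dB SPL

At the listener: L_A = 88.4 − 20·log₁₀(2.6) = 80.101 dB; L_B = 91.1 − 20·log₁₀(5.2) = 76.780 dB.
Combined: 10·log₁₀(10^(80.101/10)+10^(76.780/10)) = 81.76 dB SPL.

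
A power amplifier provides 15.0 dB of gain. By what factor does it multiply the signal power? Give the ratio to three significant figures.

31.6

Power ratio = 10^(dB/10).
10^(15.0/10) = 10^(1.500) = 31.6.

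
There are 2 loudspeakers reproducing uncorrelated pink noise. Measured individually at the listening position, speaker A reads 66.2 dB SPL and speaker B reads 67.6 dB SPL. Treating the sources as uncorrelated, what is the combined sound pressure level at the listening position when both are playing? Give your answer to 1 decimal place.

70.0 dB SPL

Uncorrelated sources add in intensity (power), not in dB.
L_total = 10·log₁₀(10^(66.2/10) + 10^(67.6/10)) = 10·log₁₀(9923000) = 70.0 dB SPL.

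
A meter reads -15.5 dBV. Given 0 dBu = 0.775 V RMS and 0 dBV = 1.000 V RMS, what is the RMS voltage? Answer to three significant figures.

V = 1.000 V × 10^(-15.5/20).
= 1.000 × 0.1679 = 0.168 V.

0.168 V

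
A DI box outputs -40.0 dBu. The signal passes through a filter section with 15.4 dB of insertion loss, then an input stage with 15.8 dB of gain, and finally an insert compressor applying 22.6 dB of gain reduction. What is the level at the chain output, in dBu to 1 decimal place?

Cascaded gains and losses add directly in dB.
-40.0 − 15.4 + 15.8 − 22.6 = -62.2 dBu.

-62.2 dBu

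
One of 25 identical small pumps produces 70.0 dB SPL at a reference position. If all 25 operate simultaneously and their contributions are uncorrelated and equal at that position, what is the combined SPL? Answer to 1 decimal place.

84.0 dB SPL

25 equal incoherent sources raise the level by 10·log₁₀(25) = 13.98 dB.
L_total = 70.0 + 13.98 = 84.0 dB SPL.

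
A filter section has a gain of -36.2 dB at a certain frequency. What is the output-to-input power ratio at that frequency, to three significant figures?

0.000240

Power ratio = 10^(dB/10).
10^(-36.2/10) = 10^(-3.620) = 0.000240.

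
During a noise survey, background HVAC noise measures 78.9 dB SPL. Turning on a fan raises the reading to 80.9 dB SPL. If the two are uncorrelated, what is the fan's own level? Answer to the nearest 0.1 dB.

Remove the background by subtracting linear intensities:
L_src = 10·log₁₀(10^(80.9/10) − 10^(78.9/10)) = 10·log₁₀(45400000) = 76.6 dB SPL.

76.6 dB SPL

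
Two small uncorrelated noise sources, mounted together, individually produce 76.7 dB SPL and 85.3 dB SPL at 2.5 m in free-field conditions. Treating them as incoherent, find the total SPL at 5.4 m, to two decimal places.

79.17 dB SPL

Combined at 2.5 m: 10·log₁₀(10^(76.7/10)+10^(85.3/10)) = 85.862 dB SPL.
Then apply −20·log₁₀(5.4/2.5) = -6.689 dB → 79.17 dB SPL.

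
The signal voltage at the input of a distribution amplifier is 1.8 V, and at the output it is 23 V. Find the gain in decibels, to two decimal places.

For a voltage ratio, dB = 20·log₁₀(V₂/V₁).
20·log₁₀(23/1.8) = 20·log₁₀(12.78) = 22.13 dB.

22.13 dB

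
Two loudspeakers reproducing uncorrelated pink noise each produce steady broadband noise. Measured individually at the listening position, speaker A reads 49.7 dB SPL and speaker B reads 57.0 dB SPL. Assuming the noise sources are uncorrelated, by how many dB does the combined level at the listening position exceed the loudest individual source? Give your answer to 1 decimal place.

Add the sources as powers (linear), then convert back to dB:
L_total = 10·log₁₀(10^(49.7/10) + 10^(57.0/10)) = 57.74 dB SPL.
Excess over the loudest (57.0 dB): 57.74 − 57.0 = 0.7 dB.

0.7 dB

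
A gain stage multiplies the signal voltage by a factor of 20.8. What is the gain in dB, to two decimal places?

26.36 dB

Voltage is an amplitude quantity, so gain = 20·log₁₀(V_out/V_in).
20·log₁₀(20.8) = 26.36 dB.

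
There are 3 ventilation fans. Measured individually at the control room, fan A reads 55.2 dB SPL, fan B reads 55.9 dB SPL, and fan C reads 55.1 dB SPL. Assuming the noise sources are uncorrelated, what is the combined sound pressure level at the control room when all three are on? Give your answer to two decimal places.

Uncorrelated sources add in intensity (power), not in dB.
L_total = 10·log₁₀(10^(55.2/10) + 10^(55.9/10) + 10^(55.1/10)) = 10·log₁₀(1044000) = 60.19 dB SPL.

60.19 dB SPL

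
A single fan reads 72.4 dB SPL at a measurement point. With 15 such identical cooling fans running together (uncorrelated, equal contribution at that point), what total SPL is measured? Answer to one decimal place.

15 equal incoherent sources raise the level by 10·log₁₀(15) = 11.76 dB.
L_total = 72.4 + 11.76 = 84.2 dB SPL.

84.2 dB SPL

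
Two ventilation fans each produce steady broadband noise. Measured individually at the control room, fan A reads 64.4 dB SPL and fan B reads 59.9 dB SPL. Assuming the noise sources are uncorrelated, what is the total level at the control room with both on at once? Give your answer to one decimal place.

65.7 dB SPL

Uncorrelated sources add in intensity (power), not in dB.
L_total = 10·log₁₀(10^(64.4/10) + 10^(59.9/10)) = 10·log₁₀(3731000) = 65.7 dB SPL.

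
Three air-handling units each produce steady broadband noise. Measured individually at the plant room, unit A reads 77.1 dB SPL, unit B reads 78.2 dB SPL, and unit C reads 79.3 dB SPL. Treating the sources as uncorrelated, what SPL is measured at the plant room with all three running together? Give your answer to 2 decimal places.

83.06 dB SPL

Incoherent sources sum as intensities:
L_total = 10·log₁₀(10^(77.1/10) + 10^(78.2/10) + 10^(79.3/10)) = 10·log₁₀(202500000) = 83.06 dB SPL.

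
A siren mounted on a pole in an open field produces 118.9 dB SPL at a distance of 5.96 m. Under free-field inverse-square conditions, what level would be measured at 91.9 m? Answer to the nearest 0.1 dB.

95.1 dB SPL

Inverse-square spreading gives ΔL = −20·log₁₀(d₂/d₁).
ΔL = −20·log₁₀(91.9/5.96) = -23.76 dB, so L₂ = 118.9 + (-23.76) = 95.1 dB SPL.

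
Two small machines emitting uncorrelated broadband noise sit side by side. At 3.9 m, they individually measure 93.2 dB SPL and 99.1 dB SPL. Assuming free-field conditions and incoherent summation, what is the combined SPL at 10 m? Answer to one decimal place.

Combined at 3.9 m: 10·log₁₀(10^(93.2/10)+10^(99.1/10)) = 100.09 dB SPL.
Then apply −20·log₁₀(10/3.9) = -8.18 dB → 91.9 dB SPL.

91.9 dB SPL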